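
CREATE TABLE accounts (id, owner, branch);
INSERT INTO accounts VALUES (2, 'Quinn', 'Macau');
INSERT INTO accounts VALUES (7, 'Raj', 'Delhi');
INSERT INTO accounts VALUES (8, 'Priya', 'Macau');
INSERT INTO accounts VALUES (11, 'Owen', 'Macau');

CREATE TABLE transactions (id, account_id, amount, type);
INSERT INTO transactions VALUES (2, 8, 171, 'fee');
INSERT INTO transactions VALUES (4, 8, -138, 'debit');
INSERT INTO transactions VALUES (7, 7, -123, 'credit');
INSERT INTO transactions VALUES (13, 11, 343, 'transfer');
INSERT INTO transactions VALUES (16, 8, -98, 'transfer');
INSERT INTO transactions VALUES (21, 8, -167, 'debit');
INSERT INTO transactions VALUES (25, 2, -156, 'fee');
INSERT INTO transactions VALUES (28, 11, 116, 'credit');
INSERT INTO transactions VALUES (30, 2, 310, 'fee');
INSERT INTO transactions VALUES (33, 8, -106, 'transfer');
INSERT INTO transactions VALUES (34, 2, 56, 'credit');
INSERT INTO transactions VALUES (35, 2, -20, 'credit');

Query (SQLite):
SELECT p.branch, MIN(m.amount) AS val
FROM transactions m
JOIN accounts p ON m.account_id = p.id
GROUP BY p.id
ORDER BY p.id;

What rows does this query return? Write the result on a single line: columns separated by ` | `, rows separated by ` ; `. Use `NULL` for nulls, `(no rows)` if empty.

Join each transactions row to its accounts via account_id.
Group joined rows by accounts.id; compute MIN(m.amount) per group.
  2: ids {25, 30, 34, 35} → MIN(m.amount)=-156
  7: ids {7} → MIN(m.amount)=-123
  8: ids {2, 4, 16, 21, 33} → MIN(m.amount)=-167
  11: ids {13, 28} → MIN(m.amount)=116

Macau | -156 ; Delhi | -123 ; Macau | -167 ; Macau | 116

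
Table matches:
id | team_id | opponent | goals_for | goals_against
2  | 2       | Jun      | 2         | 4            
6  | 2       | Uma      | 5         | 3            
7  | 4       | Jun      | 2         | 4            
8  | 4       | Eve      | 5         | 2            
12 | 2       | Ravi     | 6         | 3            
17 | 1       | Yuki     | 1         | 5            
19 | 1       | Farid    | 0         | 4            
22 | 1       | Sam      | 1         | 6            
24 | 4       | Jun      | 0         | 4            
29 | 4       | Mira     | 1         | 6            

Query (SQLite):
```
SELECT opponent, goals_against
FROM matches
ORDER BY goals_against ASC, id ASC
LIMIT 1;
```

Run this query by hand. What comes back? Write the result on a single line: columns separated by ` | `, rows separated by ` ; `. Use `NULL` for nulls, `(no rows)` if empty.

Sort by goals_against asc, tiebreak id asc: (2, id=8), (3, id=6), (3, id=12), (4, id=2) …. Take first 1.

Eve | 2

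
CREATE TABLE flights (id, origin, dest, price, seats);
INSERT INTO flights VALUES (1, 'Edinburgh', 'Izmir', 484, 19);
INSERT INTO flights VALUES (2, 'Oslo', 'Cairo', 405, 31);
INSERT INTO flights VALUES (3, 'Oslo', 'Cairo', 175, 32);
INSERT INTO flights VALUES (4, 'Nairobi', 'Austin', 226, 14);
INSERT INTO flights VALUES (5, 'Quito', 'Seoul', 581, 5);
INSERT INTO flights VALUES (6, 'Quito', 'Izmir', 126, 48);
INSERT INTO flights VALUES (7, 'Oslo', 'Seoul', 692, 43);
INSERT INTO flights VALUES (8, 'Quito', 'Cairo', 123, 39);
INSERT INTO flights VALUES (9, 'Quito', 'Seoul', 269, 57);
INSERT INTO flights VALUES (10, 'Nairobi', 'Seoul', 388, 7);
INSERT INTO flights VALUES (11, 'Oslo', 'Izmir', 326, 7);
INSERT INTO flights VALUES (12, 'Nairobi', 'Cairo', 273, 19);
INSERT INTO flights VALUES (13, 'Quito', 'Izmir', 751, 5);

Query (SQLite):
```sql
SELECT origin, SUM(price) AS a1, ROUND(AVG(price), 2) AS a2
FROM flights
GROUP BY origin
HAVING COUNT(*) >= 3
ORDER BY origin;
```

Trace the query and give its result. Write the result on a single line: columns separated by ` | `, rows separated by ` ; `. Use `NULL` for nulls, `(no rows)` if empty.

Nairobi | 887 | 295.67 ; Oslo | 1598 | 399.5 ; Quito | 1850 | 370

Group flights by origin.
Per group compute: SUM(price), ROUND(AVG(price), 2).
HAVING: drop groups with fewer than 3 rows.
  Edinburgh: ids {1} → SUM(price)=484, ROUND(AVG(price), 2)=484
  Nairobi: ids {4, 10, 12} → SUM(price)=887, ROUND(AVG(price), 2)=295.67
  Oslo: ids {2, 3, 7, 11} → SUM(price)=1598, ROUND(AVG(price), 2)=399.5
  Quito: ids {5, 6, 8, 9, 13} → SUM(price)=1850, ROUND(AVG(price), 2)=370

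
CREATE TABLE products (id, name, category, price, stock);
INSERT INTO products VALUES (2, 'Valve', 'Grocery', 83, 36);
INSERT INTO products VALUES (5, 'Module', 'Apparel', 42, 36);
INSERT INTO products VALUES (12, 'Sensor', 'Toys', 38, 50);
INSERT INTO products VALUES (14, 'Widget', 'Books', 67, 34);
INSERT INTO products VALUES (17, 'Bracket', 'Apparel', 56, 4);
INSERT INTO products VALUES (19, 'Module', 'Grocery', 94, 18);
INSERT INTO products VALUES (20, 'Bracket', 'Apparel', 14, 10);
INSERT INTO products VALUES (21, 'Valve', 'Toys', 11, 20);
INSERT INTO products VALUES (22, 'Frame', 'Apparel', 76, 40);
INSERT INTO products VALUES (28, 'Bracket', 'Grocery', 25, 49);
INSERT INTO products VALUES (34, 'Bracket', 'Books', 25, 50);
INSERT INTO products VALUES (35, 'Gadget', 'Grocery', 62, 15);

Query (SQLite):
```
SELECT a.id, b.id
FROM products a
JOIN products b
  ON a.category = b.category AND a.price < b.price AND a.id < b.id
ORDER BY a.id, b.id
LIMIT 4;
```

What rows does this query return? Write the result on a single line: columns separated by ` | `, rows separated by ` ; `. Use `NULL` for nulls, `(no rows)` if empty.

2 | 19 ; 5 | 17 ; 5 | 22 ; 17 | 22

Pairs (a,b) with same category, a.price < b.price, a.id < b.id.
category groups: Apparel:{5,17,20,22} Books:{14,34} Grocery:{2,19,28,35} Toys:{12,21}
Ordered by (a.id, b.id); first 4.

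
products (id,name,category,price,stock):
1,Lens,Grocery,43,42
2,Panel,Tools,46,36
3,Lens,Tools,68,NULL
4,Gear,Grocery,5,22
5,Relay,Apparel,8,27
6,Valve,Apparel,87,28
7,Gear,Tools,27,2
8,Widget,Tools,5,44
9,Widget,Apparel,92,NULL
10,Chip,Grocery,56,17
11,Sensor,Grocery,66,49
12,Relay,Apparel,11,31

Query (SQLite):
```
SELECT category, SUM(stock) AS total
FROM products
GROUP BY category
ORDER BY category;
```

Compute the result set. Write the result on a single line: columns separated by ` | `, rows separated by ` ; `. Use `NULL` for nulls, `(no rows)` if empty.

Apparel | 86 ; Grocery | 130 ; Tools | 82

Partition products by category; compute SUM(stock) within each group.
  Apparel: ids {5, 6, 9, 12} → SUM(stock)=86
  Grocery: ids {1, 4, 10, 11} → SUM(stock)=130
  Tools: ids {2, 3, 7, 8} → SUM(stock)=82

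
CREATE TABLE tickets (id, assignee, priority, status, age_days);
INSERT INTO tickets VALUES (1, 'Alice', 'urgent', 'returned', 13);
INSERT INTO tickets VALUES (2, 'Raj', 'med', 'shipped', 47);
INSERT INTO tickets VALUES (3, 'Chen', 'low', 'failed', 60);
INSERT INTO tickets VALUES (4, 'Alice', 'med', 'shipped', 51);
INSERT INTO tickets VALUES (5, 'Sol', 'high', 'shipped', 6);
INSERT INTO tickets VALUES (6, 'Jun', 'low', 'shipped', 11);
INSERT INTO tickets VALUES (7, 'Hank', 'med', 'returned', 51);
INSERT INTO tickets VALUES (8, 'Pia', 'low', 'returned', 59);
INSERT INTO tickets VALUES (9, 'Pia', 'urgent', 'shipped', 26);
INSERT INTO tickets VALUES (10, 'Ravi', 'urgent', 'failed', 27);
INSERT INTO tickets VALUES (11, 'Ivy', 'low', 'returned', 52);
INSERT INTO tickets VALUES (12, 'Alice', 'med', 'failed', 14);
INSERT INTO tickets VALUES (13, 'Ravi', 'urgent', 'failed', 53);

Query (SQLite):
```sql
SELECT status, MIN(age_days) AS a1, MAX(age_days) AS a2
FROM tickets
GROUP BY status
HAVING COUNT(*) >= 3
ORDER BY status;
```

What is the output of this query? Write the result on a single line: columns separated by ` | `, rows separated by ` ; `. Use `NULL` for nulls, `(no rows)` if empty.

failed | 14 | 60 ; returned | 13 | 59 ; shipped | 6 | 51

Group tickets by status.
Per group compute: MIN(age_days), MAX(age_days).
HAVING: drop groups with fewer than 3 rows.
  failed: ids {3, 10, 12, 13} → MIN(age_days)=14, MAX(age_days)=60
  returned: ids {1, 7, 8, 11} → MIN(age_days)=13, MAX(age_days)=59
  shipped: ids {2, 4, 5, 6, 9} → MIN(age_days)=6, MAX(age_days)=51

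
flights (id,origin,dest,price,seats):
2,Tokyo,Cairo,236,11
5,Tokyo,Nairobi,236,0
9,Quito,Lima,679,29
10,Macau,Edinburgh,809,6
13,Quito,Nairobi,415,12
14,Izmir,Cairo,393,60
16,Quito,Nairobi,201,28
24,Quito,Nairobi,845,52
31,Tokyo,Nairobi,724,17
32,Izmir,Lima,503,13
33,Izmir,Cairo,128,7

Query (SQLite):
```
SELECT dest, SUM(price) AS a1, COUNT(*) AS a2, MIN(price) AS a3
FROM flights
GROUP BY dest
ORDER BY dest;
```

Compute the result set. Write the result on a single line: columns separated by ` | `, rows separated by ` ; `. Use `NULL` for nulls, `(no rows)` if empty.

Cairo | 757 | 3 | 128 ; Edinburgh | 809 | 1 | 809 ; Lima | 1182 | 2 | 503 ; Nairobi | 2421 | 5 | 201

Group flights by dest.
Per group compute: SUM(price), COUNT(*), MIN(price).
  Cairo: ids {2, 14, 33} → SUM(price)=757, COUNT(*)=3, MIN(price)=128
  Edinburgh: ids {10} → SUM(price)=809, COUNT(*)=1, MIN(price)=809
  Lima: ids {9, 32} → SUM(price)=1182, COUNT(*)=2, MIN(price)=503
  Nairobi: ids {5, 13, 16, 24, 31} → SUM(price)=2421, COUNT(*)=5, MIN(price)=201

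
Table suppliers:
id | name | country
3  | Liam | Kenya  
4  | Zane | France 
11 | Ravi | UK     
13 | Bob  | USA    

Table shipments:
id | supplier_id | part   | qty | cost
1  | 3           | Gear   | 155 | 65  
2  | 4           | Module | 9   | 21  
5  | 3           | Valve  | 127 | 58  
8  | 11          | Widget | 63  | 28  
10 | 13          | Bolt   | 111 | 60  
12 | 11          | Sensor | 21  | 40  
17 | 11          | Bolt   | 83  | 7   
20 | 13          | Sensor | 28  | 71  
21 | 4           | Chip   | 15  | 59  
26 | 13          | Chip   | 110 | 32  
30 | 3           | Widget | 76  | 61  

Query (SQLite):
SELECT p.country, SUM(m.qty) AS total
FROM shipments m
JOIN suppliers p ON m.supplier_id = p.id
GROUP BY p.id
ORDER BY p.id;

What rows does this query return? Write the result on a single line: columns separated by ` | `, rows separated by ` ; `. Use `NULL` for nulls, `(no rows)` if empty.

Kenya | 358 ; France | 24 ; UK | 167 ; USA | 249

Join each shipments row to its suppliers via supplier_id.
Group joined rows by suppliers.id; compute SUM(m.qty) per group.
  3: ids {1, 5, 30} → SUM(m.qty)=358
  4: ids {2, 21} → SUM(m.qty)=24
  11: ids {8, 12, 17} → SUM(m.qty)=167
  13: ids {10, 20, 26} → SUM(m.qty)=249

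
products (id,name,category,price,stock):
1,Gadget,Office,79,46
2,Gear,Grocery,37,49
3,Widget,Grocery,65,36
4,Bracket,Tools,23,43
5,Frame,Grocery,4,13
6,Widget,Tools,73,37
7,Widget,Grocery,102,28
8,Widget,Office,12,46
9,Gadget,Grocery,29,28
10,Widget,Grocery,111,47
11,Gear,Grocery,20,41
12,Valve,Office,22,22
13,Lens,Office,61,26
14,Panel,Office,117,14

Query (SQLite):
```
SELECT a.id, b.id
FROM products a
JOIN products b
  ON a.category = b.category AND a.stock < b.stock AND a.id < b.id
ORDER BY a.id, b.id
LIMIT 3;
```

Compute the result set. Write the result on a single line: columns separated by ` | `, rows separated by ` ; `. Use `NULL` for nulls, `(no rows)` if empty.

Pairs (a,b) with same category, a.stock < b.stock, a.id < b.id.
category groups: Grocery:{2,3,5,7,9,10,11} Office:{1,8,12,13,14} Tools:{4,6}
Ordered by (a.id, b.id); first 3.

3 | 10 ; 3 | 11 ; 5 | 7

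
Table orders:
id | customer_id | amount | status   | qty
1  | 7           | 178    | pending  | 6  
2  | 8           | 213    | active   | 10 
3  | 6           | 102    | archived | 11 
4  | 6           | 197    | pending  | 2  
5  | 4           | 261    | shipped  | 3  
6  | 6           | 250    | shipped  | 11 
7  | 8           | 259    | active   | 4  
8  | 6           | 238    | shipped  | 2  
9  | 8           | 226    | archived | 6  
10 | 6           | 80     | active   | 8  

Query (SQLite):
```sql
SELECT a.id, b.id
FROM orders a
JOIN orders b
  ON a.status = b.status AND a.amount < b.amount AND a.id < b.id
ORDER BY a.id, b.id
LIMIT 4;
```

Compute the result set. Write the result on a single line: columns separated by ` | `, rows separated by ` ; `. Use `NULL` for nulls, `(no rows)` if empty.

Pairs (a,b) with same status, a.amount < b.amount, a.id < b.id.
status groups: active:{2,7,10} archived:{3,9} pending:{1,4} shipped:{5,6,8}
Ordered by (a.id, b.id); first 4.

1 | 4 ; 2 | 7 ; 3 | 9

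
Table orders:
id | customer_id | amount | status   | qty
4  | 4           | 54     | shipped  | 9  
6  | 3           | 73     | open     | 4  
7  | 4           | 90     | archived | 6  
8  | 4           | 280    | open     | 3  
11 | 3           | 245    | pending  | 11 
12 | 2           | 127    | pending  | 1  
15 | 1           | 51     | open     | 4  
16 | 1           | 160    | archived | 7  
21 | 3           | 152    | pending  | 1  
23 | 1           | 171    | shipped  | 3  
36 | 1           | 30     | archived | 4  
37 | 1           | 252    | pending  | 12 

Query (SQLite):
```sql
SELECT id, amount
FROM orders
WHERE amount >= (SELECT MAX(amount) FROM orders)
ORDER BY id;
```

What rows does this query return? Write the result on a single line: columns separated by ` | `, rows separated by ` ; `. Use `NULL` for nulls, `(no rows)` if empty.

Scalar subquery: MAX(amount) over all orders rows = 280.
Keep rows where amount >= that value.

8 | 280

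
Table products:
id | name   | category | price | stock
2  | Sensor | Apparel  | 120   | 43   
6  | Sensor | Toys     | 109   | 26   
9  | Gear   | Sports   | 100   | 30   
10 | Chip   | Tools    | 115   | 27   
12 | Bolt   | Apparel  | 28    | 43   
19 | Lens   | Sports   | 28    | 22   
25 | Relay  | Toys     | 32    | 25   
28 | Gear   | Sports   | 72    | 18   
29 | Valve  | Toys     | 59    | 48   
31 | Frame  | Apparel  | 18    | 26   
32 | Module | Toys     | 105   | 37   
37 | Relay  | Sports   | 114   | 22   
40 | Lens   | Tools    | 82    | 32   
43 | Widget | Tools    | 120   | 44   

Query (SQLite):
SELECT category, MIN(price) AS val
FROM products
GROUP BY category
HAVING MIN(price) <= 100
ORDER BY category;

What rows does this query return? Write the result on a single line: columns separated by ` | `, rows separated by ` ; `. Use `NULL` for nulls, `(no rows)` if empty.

Partition products by category; compute MIN(price) within each group.
HAVING: keep groups where MIN(price) <= 100.
  Apparel: ids {2, 12, 31} → MIN(price)=18
  Sports: ids {9, 19, 28, 37} → MIN(price)=28
  Tools: ids {10, 40, 43} → MIN(price)=82
  Toys: ids {6, 25, 29, 32} → MIN(price)=32

Apparel | 18 ; Sports | 28 ; Tools | 82 ; Toys | 32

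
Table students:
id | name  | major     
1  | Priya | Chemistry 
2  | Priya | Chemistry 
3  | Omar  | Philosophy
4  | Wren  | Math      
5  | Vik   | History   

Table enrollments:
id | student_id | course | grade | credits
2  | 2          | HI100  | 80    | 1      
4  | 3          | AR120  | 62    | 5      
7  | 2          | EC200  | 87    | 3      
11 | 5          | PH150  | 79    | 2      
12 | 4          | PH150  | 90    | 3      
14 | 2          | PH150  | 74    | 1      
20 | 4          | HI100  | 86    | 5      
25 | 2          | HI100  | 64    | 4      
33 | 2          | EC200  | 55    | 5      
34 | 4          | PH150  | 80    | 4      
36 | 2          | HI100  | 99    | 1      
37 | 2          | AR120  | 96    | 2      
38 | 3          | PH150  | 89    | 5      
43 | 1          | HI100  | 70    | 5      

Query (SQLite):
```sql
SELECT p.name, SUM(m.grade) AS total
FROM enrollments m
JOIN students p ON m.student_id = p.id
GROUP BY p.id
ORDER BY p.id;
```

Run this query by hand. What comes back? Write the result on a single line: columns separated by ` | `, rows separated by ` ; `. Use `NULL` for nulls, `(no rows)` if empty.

Join each enrollments row to its students via student_id.
Group joined rows by students.id; compute SUM(m.grade) per group.
  1: ids {43} → SUM(m.grade)=70
  2: ids {2, 7, 14, 25, 33, 36, 37} → SUM(m.grade)=555
  3: ids {4, 38} → SUM(m.grade)=151
  4: ids {12, 20, 34} → SUM(m.grade)=256
  5: ids {11} → SUM(m.grade)=79

Priya | 70 ; Priya | 555 ; Omar | 151 ; Wren | 256 ; Vik | 79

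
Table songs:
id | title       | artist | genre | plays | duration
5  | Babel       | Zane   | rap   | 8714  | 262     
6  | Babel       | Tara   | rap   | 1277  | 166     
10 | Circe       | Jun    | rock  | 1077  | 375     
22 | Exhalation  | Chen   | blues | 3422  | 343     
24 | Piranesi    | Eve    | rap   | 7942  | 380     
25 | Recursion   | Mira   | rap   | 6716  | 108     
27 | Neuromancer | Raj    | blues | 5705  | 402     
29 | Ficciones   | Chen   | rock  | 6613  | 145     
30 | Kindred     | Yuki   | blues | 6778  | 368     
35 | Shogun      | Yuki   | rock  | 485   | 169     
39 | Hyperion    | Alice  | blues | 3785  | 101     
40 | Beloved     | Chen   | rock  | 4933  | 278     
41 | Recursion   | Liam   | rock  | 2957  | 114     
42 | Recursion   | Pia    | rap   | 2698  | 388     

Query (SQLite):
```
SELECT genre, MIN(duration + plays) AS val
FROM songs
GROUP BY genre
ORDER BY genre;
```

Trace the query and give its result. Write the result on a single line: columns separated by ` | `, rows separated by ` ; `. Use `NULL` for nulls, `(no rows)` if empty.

blues | 3765 ; rap | 1443 ; rock | 654

For each row compute duration + plays.
Group by genre; take MIN of the expression per group.
  blues: ids {22, 27, 30, 39} → MIN(duration + plays)=3765
  rap: ids {5, 6, 24, 25, 42} → MIN(duration + plays)=1443
  rock: ids {10, 29, 35, 40, 41} → MIN(duration + plays)=654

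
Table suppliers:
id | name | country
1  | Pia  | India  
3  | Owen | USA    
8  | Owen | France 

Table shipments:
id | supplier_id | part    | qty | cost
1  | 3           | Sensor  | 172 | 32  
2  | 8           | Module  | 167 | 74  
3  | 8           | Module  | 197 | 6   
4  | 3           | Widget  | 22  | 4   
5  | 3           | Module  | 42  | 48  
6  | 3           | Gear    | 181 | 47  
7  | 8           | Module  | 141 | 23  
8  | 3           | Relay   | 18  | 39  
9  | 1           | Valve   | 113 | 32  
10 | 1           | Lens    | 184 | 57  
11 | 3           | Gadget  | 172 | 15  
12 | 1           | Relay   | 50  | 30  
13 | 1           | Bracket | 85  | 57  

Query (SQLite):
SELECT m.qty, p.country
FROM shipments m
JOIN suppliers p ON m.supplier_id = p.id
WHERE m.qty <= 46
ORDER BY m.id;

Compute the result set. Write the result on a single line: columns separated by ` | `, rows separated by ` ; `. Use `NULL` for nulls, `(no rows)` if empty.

Each shipments row matches the suppliers row where supplier_id = suppliers.id.
Then keep rows with m.qty <= 46.

22 | USA ; 42 | USA ; 18 | USA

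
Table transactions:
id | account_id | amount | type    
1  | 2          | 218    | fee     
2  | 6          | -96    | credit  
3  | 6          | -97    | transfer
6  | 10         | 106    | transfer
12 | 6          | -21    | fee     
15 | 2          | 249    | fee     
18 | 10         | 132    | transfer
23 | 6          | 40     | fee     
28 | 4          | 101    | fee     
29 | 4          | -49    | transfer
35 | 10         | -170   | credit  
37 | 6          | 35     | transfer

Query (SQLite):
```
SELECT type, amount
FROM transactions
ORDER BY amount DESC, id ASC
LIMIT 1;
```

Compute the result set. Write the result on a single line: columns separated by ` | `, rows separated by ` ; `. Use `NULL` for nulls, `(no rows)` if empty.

fee | 249

Sort by amount desc, tiebreak id asc: (249, id=15), (218, id=1), (132, id=18), (106, id=6) …. Take first 1.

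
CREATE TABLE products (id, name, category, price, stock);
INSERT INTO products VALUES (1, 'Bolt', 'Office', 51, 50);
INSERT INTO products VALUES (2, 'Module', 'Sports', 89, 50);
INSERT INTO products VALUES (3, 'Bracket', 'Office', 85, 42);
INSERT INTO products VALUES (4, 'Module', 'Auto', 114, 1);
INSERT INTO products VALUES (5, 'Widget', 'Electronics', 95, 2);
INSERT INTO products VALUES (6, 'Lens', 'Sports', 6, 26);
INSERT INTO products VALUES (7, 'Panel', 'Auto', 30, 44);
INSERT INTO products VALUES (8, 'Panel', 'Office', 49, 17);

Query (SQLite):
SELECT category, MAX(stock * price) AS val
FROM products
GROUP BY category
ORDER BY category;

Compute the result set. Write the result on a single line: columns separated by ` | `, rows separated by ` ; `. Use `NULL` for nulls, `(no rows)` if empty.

For each row compute stock * price.
Group by category; take MAX of the expression per group.
  Auto: ids {4, 7} → MAX(stock * price)=1320
  Electronics: ids {5} → MAX(stock * price)=190
  Office: ids {1, 3, 8} → MAX(stock * price)=3570
  Sports: ids {2, 6} → MAX(stock * price)=4450

Auto | 1320 ; Electronics | 190 ; Office | 3570 ; Sports | 4450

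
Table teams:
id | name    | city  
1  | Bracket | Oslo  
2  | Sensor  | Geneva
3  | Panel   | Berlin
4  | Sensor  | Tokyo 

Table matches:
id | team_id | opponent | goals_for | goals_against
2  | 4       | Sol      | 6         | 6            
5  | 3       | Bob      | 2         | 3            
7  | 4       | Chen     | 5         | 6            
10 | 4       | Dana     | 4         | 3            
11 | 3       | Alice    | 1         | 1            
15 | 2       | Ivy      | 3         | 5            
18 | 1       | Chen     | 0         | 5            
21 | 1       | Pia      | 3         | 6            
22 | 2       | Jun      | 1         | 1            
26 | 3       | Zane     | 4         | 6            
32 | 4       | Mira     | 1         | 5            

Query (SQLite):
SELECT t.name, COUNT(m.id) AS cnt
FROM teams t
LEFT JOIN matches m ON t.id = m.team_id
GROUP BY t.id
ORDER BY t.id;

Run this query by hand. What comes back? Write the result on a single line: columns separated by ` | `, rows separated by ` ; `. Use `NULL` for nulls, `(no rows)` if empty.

Bracket | 2 ; Sensor | 2 ; Panel | 3 ; Sensor | 4

LEFT JOIN keeps every teams row; unmatched ones get NULL for matches columns.
Group by teams.id and compute COUNT(m.id). COUNT(col) of an all-NULL group is 0.
  1: ids {18, 21} → COUNT(m.id)=2
  2: ids {15, 22} → COUNT(m.id)=2
  3: ids {5, 11, 26} → COUNT(m.id)=3
  4: ids {2, 7, 10, 32} → COUNT(m.id)=4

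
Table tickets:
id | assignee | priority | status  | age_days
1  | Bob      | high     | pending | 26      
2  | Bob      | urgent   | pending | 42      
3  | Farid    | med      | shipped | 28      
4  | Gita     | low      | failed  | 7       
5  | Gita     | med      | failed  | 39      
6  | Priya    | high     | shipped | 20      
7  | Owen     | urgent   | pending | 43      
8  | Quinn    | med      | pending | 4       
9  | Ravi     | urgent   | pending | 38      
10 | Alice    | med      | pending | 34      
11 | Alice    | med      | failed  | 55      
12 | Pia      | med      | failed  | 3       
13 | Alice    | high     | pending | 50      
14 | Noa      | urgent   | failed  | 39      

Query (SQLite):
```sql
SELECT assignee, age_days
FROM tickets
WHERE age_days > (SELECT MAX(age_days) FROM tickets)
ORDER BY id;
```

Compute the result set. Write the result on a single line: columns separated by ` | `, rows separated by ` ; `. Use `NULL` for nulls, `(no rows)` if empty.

Scalar subquery: MAX(age_days) over all tickets rows = 55.
Keep rows where age_days > that value.

(no rows)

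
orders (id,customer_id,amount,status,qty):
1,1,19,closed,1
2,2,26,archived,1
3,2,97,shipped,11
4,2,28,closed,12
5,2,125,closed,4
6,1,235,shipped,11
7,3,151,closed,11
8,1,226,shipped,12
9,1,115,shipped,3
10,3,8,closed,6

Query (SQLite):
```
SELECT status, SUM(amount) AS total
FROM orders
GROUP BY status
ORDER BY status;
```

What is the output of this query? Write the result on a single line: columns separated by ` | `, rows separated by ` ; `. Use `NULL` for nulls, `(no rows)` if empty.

Partition orders by status; compute SUM(amount) within each group.
  archived: ids {2} → SUM(amount)=26
  closed: ids {1, 4, 5, 7, 10} → SUM(amount)=331
  shipped: ids {3, 6, 8, 9} → SUM(amount)=673

archived | 26 ; closed | 331 ; shipped | 673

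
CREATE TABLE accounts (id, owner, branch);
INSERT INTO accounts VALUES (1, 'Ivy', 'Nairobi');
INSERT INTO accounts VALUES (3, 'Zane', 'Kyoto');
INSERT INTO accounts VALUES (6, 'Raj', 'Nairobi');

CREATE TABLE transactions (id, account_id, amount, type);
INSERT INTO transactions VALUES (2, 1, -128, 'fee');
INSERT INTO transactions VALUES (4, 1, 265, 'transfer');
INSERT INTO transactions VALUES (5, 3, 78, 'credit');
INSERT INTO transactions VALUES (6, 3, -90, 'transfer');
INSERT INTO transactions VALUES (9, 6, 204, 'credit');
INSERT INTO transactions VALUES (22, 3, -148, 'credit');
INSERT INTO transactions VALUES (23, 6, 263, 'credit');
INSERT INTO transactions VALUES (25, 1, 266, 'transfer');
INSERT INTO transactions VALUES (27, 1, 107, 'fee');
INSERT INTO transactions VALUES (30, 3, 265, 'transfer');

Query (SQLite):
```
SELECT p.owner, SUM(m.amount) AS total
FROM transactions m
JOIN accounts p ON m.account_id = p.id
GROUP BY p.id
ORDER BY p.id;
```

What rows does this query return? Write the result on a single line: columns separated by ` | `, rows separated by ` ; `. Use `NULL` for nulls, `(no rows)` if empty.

Ivy | 510 ; Zane | 105 ; Raj | 467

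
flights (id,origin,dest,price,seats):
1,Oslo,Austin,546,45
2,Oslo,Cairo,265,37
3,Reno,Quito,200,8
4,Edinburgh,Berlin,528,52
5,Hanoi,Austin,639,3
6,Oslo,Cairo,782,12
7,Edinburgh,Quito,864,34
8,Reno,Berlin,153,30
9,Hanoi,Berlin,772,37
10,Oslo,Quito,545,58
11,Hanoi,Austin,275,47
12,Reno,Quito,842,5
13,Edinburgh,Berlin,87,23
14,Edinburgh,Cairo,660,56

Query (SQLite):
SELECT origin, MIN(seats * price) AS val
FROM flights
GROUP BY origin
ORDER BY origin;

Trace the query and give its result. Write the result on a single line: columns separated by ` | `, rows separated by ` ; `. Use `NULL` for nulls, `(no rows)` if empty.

For each row compute seats * price.
Group by origin; take MIN of the expression per group.
  Edinburgh: ids {4, 7, 13, 14} → MIN(seats * price)=2001
  Hanoi: ids {5, 9, 11} → MIN(seats * price)=1917
  Oslo: ids {1, 2, 6, 10} → MIN(seats * price)=9384
  Reno: ids {3, 8, 12} → MIN(seats * price)=1600

Edinburgh | 2001 ; Hanoi | 1917 ; Oslo | 9384 ; Reno | 1600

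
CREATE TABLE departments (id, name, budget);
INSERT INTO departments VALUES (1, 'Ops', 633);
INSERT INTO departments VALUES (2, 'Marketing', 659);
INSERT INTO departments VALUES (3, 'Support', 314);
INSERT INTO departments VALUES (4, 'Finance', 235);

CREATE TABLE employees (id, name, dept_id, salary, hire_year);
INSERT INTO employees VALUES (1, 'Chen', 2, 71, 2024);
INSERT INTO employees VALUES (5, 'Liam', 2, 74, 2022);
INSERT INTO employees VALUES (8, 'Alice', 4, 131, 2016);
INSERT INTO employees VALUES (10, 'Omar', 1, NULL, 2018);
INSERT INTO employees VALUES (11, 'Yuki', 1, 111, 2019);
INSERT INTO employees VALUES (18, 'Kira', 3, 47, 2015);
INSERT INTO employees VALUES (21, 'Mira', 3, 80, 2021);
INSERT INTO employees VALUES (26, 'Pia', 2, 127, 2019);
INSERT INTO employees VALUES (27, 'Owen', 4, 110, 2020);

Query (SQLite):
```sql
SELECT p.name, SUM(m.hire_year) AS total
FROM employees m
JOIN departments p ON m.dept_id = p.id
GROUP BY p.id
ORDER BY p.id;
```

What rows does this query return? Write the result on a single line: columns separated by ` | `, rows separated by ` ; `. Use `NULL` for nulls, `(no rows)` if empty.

Ops | 4037 ; Marketing | 6065 ; Support | 4036 ; Finance | 4036

Join each employees row to its departments via dept_id.
Group joined rows by departments.id; compute SUM(m.hire_year) per group.
  1: ids {10, 11} → SUM(m.hire_year)=4037
  2: ids {1, 5, 26} → SUM(m.hire_year)=6065
  3: ids {18, 21} → SUM(m.hire_year)=4036
  4: ids {8, 27} → SUM(m.hire_year)=4036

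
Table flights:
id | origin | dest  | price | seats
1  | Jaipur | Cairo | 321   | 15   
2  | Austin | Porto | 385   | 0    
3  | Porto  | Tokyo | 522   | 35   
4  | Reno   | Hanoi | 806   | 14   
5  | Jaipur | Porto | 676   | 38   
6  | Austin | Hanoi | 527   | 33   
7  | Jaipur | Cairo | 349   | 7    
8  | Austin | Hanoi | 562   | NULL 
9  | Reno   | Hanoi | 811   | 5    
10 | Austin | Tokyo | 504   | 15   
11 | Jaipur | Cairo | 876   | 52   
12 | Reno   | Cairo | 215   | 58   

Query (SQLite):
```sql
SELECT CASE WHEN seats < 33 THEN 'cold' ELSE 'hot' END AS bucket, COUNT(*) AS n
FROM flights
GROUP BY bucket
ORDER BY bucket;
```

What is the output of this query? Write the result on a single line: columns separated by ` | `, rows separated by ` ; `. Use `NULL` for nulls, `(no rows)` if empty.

cold | 6 ; hot | 6

Bucket rows by seats < 33 → 'cold' else 'hot'; count each bucket.
NULL < 33 is unknown, so NULL seats falls into ELSE → 'hot'.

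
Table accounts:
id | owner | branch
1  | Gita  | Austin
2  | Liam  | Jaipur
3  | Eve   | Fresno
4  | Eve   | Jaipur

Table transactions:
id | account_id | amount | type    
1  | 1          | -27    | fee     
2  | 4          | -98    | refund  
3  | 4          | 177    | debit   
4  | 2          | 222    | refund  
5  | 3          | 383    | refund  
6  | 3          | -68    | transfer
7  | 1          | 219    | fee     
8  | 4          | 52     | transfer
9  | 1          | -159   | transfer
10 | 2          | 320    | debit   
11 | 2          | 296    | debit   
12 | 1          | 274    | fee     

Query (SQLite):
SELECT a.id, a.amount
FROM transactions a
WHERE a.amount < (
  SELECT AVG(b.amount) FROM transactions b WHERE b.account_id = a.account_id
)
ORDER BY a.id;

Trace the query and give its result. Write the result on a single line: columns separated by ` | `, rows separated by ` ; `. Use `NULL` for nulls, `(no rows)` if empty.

1 | -27 ; 2 | -98 ; 4 | 222 ; 6 | -68 ; 9 | -159

For each transactions row a, compute AVG(amount) over rows sharing a.account_id.
Keep row a if a.amount < that per-group AVG.
  account_id=1: AVG(amount) = 76.75
  account_id=2: AVG(amount) = 279.333333
  account_id=3: AVG(amount) = 157.5
  account_id=4: AVG(amount) = 43.666667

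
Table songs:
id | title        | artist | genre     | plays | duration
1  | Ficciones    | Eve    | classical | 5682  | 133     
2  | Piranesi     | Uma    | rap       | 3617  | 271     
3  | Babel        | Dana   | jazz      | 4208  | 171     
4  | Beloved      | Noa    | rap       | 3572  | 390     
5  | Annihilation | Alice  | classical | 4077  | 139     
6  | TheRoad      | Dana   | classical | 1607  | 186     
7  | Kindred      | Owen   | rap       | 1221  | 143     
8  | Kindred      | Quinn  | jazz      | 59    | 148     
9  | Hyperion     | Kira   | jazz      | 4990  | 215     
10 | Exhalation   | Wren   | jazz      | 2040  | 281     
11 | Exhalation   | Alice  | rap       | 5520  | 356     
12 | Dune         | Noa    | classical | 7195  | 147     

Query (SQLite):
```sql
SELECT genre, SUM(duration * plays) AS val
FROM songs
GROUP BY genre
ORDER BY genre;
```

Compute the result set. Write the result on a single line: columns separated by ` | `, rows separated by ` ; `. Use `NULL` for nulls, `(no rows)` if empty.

For each row compute duration * plays.
Group by genre; take SUM of the expression per group.
  classical: ids {1, 5, 6, 12} → SUM(duration * plays)=2678976
  jazz: ids {3, 8, 9, 10} → SUM(duration * plays)=2374390
  rap: ids {2, 4, 7, 11} → SUM(duration * plays)=4513010

classical | 2678976 ; jazz | 2374390 ; rap | 4513010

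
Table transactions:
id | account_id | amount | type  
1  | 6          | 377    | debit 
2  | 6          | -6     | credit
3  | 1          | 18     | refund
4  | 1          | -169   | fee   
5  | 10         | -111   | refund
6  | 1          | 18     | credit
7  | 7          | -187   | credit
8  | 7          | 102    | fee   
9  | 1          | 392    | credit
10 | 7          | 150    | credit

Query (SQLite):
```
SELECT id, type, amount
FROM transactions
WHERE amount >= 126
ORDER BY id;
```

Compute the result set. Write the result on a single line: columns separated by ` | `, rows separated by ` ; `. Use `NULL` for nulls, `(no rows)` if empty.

amount >= 126: ids {1, 9, 10}

1 | debit | 377 ; 9 | credit | 392 ; 10 | credit | 150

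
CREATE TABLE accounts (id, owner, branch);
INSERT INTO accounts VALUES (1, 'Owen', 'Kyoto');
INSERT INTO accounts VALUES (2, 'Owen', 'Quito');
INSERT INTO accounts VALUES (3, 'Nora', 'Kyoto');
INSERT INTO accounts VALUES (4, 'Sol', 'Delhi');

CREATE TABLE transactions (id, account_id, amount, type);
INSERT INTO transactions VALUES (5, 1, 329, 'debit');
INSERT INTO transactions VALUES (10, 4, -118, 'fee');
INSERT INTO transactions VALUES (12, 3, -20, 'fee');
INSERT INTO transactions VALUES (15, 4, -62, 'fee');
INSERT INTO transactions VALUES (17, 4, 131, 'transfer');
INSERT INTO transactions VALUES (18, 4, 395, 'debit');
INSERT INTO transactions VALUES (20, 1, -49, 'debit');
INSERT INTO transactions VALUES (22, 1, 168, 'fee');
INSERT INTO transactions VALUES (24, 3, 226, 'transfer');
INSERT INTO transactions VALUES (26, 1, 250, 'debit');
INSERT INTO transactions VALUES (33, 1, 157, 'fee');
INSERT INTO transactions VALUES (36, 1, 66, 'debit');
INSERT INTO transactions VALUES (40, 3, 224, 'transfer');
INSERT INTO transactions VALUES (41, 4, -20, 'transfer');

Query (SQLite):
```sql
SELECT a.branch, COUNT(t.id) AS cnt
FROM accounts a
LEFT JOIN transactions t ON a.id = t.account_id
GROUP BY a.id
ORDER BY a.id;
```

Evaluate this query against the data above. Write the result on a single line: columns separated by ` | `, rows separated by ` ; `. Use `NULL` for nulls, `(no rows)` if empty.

Kyoto | 6 ; Quito | 0 ; Kyoto | 3 ; Delhi | 5

LEFT JOIN keeps every accounts row; unmatched ones get NULL for transactions columns.
Group by accounts.id and compute COUNT(t.id). COUNT(col) of an all-NULL group is 0.
  1: ids {5, 20, 22, 26, 33, 36} → COUNT(t.id)=6
  2: ids {—} → COUNT(t.id)=0
  3: ids {12, 24, 40} → COUNT(t.id)=3
  4: ids {10, 15, 17, 18, 41} → COUNT(t.id)=5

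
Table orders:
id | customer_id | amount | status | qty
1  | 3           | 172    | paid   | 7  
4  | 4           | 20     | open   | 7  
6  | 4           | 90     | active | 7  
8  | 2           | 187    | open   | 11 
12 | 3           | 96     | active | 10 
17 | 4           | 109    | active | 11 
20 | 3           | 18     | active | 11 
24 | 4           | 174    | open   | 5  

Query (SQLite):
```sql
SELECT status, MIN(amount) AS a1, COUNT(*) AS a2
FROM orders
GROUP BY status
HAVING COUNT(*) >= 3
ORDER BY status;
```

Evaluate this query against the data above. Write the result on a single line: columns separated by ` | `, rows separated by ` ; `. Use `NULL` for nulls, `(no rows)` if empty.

active | 18 | 4 ; open | 20 | 3

Group orders by status.
Per group compute: MIN(amount), COUNT(*).
HAVING: drop groups with fewer than 3 rows.
  active: ids {6, 12, 17, 20} → MIN(amount)=18, COUNT(*)=4
  open: ids {4, 8, 24} → MIN(amount)=20, COUNT(*)=3
  paid: ids {1} → MIN(amount)=172, COUNT(*)=1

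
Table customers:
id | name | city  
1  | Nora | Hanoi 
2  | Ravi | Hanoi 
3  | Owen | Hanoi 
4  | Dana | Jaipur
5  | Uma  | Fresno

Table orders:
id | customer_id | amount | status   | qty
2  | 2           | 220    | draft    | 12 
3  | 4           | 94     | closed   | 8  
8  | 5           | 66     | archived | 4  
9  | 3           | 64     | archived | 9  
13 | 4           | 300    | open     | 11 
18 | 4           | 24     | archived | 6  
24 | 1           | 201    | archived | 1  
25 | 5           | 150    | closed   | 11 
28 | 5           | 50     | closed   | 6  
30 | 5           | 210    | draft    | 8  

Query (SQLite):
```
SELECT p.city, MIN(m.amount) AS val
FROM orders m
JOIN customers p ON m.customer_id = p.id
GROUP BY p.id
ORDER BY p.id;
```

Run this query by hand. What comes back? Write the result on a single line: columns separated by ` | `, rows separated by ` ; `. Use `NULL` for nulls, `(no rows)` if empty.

Join each orders row to its customers via customer_id.
Group joined rows by customers.id; compute MIN(m.amount) per group.
  1: ids {24} → MIN(m.amount)=201
  2: ids {2} → MIN(m.amount)=220
  3: ids {9} → MIN(m.amount)=64
  4: ids {3, 13, 18} → MIN(m.amount)=24
  5: ids {8, 25, 28, 30} → MIN(m.amount)=50

Hanoi | 201 ; Hanoi | 220 ; Hanoi | 64 ; Jaipur | 24 ; Fresno | 50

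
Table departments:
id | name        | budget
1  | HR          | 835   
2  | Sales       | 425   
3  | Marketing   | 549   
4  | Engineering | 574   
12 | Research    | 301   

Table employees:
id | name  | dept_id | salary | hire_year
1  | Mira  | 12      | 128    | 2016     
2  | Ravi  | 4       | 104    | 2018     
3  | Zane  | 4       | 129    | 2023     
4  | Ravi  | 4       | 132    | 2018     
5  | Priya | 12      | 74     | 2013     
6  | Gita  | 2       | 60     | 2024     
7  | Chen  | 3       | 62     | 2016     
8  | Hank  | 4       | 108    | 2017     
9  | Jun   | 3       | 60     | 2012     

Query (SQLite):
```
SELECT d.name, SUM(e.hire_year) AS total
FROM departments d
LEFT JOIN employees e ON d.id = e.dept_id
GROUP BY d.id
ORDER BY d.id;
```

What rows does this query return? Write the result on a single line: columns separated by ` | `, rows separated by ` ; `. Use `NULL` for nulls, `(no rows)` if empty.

HR | NULL ; Sales | 2024 ; Marketing | 4028 ; Engineering | 8076 ; Research | 4029

LEFT JOIN keeps every departments row; unmatched ones get NULL for employees columns.
Group by departments.id and compute SUM(e.hire_year). SUM over an all-NULL group is NULL.
  1: ids {—} → SUM(e.hire_year)=NULL
  2: ids {6} → SUM(e.hire_year)=2024
  3: ids {7, 9} → SUM(e.hire_year)=4028
  4: ids {2, 3, 4, 8} → SUM(e.hire_year)=8076
  12: ids {1, 5} → SUM(e.hire_year)=4029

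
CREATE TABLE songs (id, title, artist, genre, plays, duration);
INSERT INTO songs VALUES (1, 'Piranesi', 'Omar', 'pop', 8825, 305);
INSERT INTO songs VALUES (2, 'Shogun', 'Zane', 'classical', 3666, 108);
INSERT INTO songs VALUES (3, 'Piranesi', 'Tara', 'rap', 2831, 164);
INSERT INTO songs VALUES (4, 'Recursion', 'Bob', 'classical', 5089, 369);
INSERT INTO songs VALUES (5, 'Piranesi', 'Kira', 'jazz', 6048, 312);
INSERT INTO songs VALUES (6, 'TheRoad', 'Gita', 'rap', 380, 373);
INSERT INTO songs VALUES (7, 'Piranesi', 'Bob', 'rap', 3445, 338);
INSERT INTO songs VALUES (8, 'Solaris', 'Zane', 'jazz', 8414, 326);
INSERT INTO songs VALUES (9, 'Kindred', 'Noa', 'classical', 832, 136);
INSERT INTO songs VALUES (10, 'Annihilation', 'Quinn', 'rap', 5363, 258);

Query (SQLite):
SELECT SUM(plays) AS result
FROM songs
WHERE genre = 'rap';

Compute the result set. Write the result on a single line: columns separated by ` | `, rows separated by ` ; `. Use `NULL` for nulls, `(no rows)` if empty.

Rows where genre='rap' → plays values: [2831, 380, 3445, 5363].
SUM of non-NULL values = 12019.

12019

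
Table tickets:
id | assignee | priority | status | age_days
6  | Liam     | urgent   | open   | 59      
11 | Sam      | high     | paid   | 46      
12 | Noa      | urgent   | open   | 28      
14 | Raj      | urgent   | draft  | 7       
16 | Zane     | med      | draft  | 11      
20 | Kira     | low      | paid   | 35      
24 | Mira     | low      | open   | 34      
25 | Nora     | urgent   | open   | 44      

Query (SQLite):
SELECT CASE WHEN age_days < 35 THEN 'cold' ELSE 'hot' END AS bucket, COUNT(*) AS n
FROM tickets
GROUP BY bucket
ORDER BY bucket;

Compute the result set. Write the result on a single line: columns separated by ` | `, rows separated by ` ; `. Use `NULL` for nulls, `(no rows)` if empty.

Bucket rows by age_days < 35 → 'cold' else 'hot'; count each bucket.

cold | 4 ; hot | 4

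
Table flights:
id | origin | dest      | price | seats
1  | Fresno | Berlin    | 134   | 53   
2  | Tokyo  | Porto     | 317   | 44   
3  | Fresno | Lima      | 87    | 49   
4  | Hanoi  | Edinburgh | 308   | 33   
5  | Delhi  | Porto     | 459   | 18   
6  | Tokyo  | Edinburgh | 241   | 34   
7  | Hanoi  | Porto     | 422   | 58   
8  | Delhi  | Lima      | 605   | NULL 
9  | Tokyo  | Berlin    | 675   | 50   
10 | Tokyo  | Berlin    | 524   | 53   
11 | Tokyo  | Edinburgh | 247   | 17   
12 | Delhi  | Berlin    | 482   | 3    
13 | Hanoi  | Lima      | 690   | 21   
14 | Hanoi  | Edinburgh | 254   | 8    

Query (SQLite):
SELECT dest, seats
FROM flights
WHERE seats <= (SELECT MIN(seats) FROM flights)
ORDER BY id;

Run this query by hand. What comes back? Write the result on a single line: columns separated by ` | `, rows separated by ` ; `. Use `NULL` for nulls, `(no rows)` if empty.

Berlin | 3

Scalar subquery: MIN(seats) over all flights rows = 3.
Keep rows where seats <= that value.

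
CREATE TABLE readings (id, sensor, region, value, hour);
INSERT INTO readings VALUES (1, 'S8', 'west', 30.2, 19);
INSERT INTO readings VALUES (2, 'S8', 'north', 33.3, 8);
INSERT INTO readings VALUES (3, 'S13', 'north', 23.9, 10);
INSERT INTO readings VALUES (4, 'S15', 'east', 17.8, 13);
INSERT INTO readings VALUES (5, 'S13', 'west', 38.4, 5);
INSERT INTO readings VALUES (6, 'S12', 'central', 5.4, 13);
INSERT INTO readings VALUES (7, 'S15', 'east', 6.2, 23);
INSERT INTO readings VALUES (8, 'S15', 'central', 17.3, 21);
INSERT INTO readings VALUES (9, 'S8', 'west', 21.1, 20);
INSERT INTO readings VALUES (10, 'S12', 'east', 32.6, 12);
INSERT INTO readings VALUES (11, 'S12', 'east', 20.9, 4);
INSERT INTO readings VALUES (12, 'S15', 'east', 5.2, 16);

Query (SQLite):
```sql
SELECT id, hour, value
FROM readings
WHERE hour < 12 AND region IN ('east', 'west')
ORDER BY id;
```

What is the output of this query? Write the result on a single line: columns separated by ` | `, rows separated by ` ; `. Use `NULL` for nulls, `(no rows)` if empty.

5 | 5 | 38.4 ; 11 | 4 | 20.9

hour < 12: ids {2, 3, 5, 11}
region IN ('east', 'west'): ids {1, 4, 5, 7, 9, 10, 11, 12}
Combine with AND.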